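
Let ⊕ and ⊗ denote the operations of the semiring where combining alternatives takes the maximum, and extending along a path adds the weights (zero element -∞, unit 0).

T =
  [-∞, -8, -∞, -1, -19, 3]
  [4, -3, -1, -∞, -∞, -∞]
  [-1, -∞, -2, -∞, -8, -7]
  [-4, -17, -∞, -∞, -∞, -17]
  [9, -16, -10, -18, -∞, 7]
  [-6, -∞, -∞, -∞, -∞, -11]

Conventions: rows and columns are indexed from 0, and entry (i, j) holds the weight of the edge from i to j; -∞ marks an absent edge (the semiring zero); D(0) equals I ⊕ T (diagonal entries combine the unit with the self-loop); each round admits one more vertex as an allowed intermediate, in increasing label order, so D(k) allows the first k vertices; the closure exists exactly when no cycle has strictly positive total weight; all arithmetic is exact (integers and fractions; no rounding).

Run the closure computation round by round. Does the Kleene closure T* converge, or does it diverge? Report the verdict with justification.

D(0):
  [0, -8, -∞, -1, -19, 3]
  [4, 0, -1, -∞, -∞, -∞]
  [-1, -∞, 0, -∞, -8, -7]
  [-4, -17, -∞, 0, -∞, -17]
  [9, -16, -10, -18, 0, 7]
  [-6, -∞, -∞, -∞, -∞, 0]
D(1):
  [0, -8, -∞, -1, -19, 3]
  [4, 0, -1, 3, -15, 7]
  [-1, -9, 0, -2, -8, 2]
  [-4, -12, -∞, 0, -23, -1]
  [9, 1, -10, 8, 0, 12]
  [-6, -14, -∞, -7, -25, 0]
D(2):
  [0, -8, -9, -1, -19, 3]
  [4, 0, -1, 3, -15, 7]
  [-1, -9, 0, -2, -8, 2]
  [-4, -12, -13, 0, -23, -1]
  [9, 1, 0, 8, 0, 12]
  [-6, -14, -15, -7, -25, 0]
D(3):
  [0, -8, -9, -1, -17, 3]
  [4, 0, -1, 3, -9, 7]
  [-1, -9, 0, -2, -8, 2]
  [-4, -12, -13, 0, -21, -1]
  [9, 1, 0, 8, 0, 12]
  [-6, -14, -15, -7, -23, 0]
D(4):
  [0, -8, -9, -1, -17, 3]
  [4, 0, -1, 3, -9, 7]
  [-1, -9, 0, -2, -8, 2]
  [-4, -12, -13, 0, -21, -1]
  [9, 1, 0, 8, 0, 12]
  [-6, -14, -15, -7, -23, 0]
D(5):
  [0, -8, -9, -1, -17, 3]
  [4, 0, -1, 3, -9, 7]
  [1, -7, 0, 0, -8, 4]
  [-4, -12, -13, 0, -21, -1]
  [9, 1, 0, 8, 0, 12]
  [-6, -14, -15, -7, -23, 0]
D(6):
  [0, -8, -9, -1, -17, 3]
  [4, 0, -1, 3, -9, 7]
  [1, -7, 0, 0, -8, 4]
  [-4, -12, -13, 0, -21, -1]
  [9, 1, 0, 8, 0, 12]
  [-6, -14, -15, -7, -23, 0]
Key observation: every diagonal entry stays at the unit through all rounds, so no improving cycle exists.
Answer: CONVERGES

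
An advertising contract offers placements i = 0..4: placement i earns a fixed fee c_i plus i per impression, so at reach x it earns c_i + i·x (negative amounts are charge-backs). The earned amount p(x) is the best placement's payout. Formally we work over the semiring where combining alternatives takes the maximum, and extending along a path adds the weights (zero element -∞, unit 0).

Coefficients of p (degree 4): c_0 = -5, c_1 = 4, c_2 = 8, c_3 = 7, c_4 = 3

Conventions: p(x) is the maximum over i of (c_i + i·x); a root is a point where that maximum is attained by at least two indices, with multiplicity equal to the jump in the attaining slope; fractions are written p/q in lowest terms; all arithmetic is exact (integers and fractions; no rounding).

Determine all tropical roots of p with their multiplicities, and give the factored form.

hull edge (i=0, c=-5) to (i=1, c=4): slope 9, span 1
hull edge (i=1, c=4) to (i=2, c=8): slope 4, span 1
hull edge (i=2, c=8) to (i=3, c=7): slope -1, span 1
hull edge (i=3, c=7) to (i=4, c=3): slope -4, span 1
Factored form: p(x) = 3 ⊗ (x ⊕ (-9)) ⊗ (x ⊕ (-4)) ⊗ (x ⊕ 1) ⊗ (x ⊕ 4)
Answer: roots = -9 (mult 1), -4 (mult 1), 1 (mult 1), 4 (mult 1)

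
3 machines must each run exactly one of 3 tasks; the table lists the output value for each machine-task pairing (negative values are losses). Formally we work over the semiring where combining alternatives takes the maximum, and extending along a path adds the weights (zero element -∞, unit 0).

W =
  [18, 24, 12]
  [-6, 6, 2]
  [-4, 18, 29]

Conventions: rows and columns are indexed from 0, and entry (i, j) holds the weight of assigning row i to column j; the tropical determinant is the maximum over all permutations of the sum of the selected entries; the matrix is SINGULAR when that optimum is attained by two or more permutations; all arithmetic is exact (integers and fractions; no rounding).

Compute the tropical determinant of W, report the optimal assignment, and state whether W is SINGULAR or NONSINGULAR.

σ = (0, 1, 2): 18 + 6 + 29 = 53
σ = (0, 2, 1): 18 + 2 + 18 = 38
σ = (1, 0, 2): 24 + (-6) + 29 = 47
σ = (1, 2, 0): 24 + 2 + (-4) = 22
σ = (2, 0, 1): 12 + (-6) + 18 = 24
σ = (2, 1, 0): 12 + 6 + (-4) = 14
Optimal value attained by: σ = (0, 1, 2).
Answer: det⊕(W) = 53; verdict: NONSINGULAR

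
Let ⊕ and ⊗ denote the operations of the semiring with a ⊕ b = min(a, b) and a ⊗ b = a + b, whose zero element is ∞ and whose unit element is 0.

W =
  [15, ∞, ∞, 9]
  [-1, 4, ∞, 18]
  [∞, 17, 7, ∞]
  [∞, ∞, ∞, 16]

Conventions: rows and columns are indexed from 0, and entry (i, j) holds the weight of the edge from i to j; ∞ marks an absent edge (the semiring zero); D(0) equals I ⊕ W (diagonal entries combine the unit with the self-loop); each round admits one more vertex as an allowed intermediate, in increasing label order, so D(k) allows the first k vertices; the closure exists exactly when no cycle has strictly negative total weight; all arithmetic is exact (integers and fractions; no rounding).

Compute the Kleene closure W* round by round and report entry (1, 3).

D(0):
  [0, ∞, ∞, 9]
  [-1, 0, ∞, 18]
  [∞, 17, 0, ∞]
  [∞, ∞, ∞, 0]
D(1):
  [0, ∞, ∞, 9]
  [-1, 0, ∞, 8]
  [∞, 17, 0, ∞]
  [∞, ∞, ∞, 0]
D(2):
  [0, ∞, ∞, 9]
  [-1, 0, ∞, 8]
  [16, 17, 0, 25]
  [∞, ∞, ∞, 0]
D(3):
  [0, ∞, ∞, 9]
  [-1, 0, ∞, 8]
  [16, 17, 0, 25]
  [∞, ∞, ∞, 0]
D(4):
  [0, ∞, ∞, 9]
  [-1, 0, ∞, 8]
  [16, 17, 0, 25]
  [∞, ∞, ∞, 0]
Answer: W*[1][3] = 8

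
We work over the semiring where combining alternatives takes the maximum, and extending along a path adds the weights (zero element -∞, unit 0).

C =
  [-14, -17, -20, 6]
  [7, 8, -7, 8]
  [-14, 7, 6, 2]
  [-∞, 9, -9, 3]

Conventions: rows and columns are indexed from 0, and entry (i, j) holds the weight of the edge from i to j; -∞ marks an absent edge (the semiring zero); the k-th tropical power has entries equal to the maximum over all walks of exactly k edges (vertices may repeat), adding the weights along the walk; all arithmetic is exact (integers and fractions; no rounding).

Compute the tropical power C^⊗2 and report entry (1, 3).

C^⊗2:
  [-10, 15, -3, 9]
  [15, 17, 1, 16]
  [14, 15, 12, 15]
  [16, 17, 2, 17]
Key observation: the optimum is the walk 1->1->3, with weight 8 + 8 = 16.
Optimal value attained by: walk 1->1->3.
Answer: (C^⊗2)[1][3] = 16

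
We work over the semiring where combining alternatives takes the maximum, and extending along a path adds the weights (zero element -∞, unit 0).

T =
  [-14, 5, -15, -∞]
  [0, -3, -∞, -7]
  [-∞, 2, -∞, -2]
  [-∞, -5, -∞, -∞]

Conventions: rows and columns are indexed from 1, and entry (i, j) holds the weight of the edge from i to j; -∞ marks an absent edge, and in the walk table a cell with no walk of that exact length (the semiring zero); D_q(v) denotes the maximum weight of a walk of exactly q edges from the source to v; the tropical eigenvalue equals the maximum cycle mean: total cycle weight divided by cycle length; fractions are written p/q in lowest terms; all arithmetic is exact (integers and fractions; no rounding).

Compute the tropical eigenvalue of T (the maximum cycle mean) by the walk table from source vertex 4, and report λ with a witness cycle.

q=0: [-∞, -∞, -∞, 0]
q=1: [-∞, -5, -∞, -∞]
q=2: [-5, -8, -∞, -12]
q=3: [-8, 0, -20, -15]
q=4: [0, -3, -23, -7]
Optimal cycle mean attained by: cycle 1->2->1, total 5 + 0, length 2.
Answer: λ = 5/2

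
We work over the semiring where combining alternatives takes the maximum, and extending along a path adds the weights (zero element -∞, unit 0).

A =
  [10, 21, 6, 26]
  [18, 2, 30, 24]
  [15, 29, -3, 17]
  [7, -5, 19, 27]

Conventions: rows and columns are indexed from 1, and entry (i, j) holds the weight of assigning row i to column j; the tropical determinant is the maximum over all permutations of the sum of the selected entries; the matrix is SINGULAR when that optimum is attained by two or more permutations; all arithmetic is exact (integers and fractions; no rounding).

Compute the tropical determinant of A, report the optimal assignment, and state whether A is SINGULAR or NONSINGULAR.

σ = (1, 2, 3, 4): 10 + 2 + (-3) + 27 = 36
σ = (1, 2, 4, 3): 10 + 2 + 17 + 19 = 48
σ = (1, 3, 2, 4): 10 + 30 + 29 + 27 = 96
σ = (1, 3, 4, 2): 10 + 30 + 17 + (-5) = 52
σ = (1, 4, 2, 3): 10 + 24 + 29 + 19 = 82
σ = (1, 4, 3, 2): 10 + 24 + (-3) + (-5) = 26
σ = (2, 1, 3, 4): 21 + 18 + (-3) + 27 = 63
σ = (2, 1, 4, 3): 21 + 18 + 17 + 19 = 75
σ = (2, 3, 1, 4): 21 + 30 + 15 + 27 = 93
σ = (2, 3, 4, 1): 21 + 30 + 17 + 7 = 75
σ = (2, 4, 1, 3): 21 + 24 + 15 + 19 = 79
σ = (2, 4, 3, 1): 21 + 24 + (-3) + 7 = 49
σ = (3, 1, 2, 4): 6 + 18 + 29 + 27 = 80
σ = (3, 1, 4, 2): 6 + 18 + 17 + (-5) = 36
σ = (3, 2, 1, 4): 6 + 2 + 15 + 27 = 50
σ = (3, 2, 4, 1): 6 + 2 + 17 + 7 = 32
σ = (3, 4, 1, 2): 6 + 24 + 15 + (-5) = 40
σ = (3, 4, 2, 1): 6 + 24 + 29 + 7 = 66
σ = (4, 1, 2, 3): 26 + 18 + 29 + 19 = 92
σ = (4, 1, 3, 2): 26 + 18 + (-3) + (-5) = 36
σ = (4, 2, 1, 3): 26 + 2 + 15 + 19 = 62
σ = (4, 2, 3, 1): 26 + 2 + (-3) + 7 = 32
σ = (4, 3, 1, 2): 26 + 30 + 15 + (-5) = 66
σ = (4, 3, 2, 1): 26 + 30 + 29 + 7 = 92
Optimal value attained by: σ = (1, 3, 2, 4).
Answer: det⊕(A) = 96; verdict: NONSINGULAR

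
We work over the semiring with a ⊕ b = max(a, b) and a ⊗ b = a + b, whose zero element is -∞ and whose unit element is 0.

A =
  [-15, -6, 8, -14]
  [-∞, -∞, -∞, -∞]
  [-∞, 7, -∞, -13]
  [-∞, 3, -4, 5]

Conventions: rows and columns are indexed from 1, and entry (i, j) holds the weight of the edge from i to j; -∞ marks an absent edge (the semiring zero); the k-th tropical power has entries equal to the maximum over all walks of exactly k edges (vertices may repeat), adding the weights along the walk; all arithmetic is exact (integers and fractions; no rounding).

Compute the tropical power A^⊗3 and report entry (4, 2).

A^⊗2:
  [-30, 15, -7, -5]
  [-∞, -∞, -∞, -∞]
  [-∞, -10, -17, -8]
  [-∞, 8, 1, 10]
A^⊗3:
  [-45, 0, -9, 0]
  [-∞, -∞, -∞, -∞]
  [-∞, -5, -12, -3]
  [-∞, 13, 6, 15]
Key observation: the optimum is the walk 4->4->4->2, with weight 5 + 5 + 3 = 13.
Optimal value attained by: walk 4->4->4->2.
Answer: (A^⊗3)[4][2] = 13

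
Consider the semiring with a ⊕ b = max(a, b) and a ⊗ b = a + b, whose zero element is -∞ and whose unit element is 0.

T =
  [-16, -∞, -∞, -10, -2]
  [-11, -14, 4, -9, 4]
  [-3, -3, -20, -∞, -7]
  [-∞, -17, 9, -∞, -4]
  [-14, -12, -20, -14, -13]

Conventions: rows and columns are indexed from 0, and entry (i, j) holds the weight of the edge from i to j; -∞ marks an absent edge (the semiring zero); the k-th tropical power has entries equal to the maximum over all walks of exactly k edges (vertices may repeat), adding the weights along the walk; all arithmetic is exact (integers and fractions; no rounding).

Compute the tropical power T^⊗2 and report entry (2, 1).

T^⊗2:
  [-16, -14, -1, -16, -14]
  [1, 1, 0, -10, -3]
  [-14, -17, 1, -12, 1]
  [6, 6, -11, -18, 2]
  [-23, -23, -5, -21, -8]
Key observation: the optimum is the walk 2->1->1, with weight (-3) + (-14) = -17.
Optimal value attained by: walk 2->1->1.
Answer: (T^⊗2)[2][1] = -17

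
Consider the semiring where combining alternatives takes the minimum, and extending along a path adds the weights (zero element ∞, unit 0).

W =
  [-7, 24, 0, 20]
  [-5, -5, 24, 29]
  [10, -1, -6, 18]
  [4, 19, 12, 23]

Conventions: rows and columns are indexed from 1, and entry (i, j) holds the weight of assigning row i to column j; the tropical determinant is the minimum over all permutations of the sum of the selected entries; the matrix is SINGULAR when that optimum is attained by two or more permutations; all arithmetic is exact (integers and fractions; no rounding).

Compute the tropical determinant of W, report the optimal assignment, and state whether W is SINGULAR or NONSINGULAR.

σ = (1, 2, 3, 4): (-7) + (-5) + (-6) + 23 = 5
σ = (1, 2, 4, 3): (-7) + (-5) + 18 + 12 = 18
σ = (1, 3, 2, 4): (-7) + 24 + (-1) + 23 = 39
σ = (1, 3, 4, 2): (-7) + 24 + 18 + 19 = 54
σ = (1, 4, 2, 3): (-7) + 29 + (-1) + 12 = 33
σ = (1, 4, 3, 2): (-7) + 29 + (-6) + 19 = 35
σ = (2, 1, 3, 4): 24 + (-5) + (-6) + 23 = 36
σ = (2, 1, 4, 3): 24 + (-5) + 18 + 12 = 49
σ = (2, 3, 1, 4): 24 + 24 + 10 + 23 = 81
σ = (2, 3, 4, 1): 24 + 24 + 18 + 4 = 70
σ = (2, 4, 1, 3): 24 + 29 + 10 + 12 = 75
σ = (2, 4, 3, 1): 24 + 29 + (-6) + 4 = 51
σ = (3, 1, 2, 4): 0 + (-5) + (-1) + 23 = 17
σ = (3, 1, 4, 2): 0 + (-5) + 18 + 19 = 32
σ = (3, 2, 1, 4): 0 + (-5) + 10 + 23 = 28
σ = (3, 2, 4, 1): 0 + (-5) + 18 + 4 = 17
σ = (3, 4, 1, 2): 0 + 29 + 10 + 19 = 58
σ = (3, 4, 2, 1): 0 + 29 + (-1) + 4 = 32
σ = (4, 1, 2, 3): 20 + (-5) + (-1) + 12 = 26
σ = (4, 1, 3, 2): 20 + (-5) + (-6) + 19 = 28
σ = (4, 2, 1, 3): 20 + (-5) + 10 + 12 = 37
σ = (4, 2, 3, 1): 20 + (-5) + (-6) + 4 = 13
σ = (4, 3, 1, 2): 20 + 24 + 10 + 19 = 73
σ = (4, 3, 2, 1): 20 + 24 + (-1) + 4 = 47
Optimal value attained by: σ = (1, 2, 3, 4).
Answer: det⊕(W) = 5; verdict: NONSINGULAR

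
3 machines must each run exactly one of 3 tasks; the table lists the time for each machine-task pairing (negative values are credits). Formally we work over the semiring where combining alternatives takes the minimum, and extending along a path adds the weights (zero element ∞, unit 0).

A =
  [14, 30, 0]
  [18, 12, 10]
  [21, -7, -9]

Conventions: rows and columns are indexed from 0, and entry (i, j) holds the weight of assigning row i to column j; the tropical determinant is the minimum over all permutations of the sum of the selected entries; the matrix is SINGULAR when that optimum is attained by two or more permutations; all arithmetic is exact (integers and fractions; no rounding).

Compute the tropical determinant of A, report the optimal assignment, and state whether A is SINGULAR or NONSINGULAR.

σ = (0, 1, 2): 14 + 12 + (-9) = 17
σ = (0, 2, 1): 14 + 10 + (-7) = 17
σ = (1, 0, 2): 30 + 18 + (-9) = 39
σ = (1, 2, 0): 30 + 10 + 21 = 61
σ = (2, 0, 1): 0 + 18 + (-7) = 11
σ = (2, 1, 0): 0 + 12 + 21 = 33
Optimal value attained by: σ = (2, 0, 1).
Answer: det⊕(A) = 11; verdict: NONSINGULAR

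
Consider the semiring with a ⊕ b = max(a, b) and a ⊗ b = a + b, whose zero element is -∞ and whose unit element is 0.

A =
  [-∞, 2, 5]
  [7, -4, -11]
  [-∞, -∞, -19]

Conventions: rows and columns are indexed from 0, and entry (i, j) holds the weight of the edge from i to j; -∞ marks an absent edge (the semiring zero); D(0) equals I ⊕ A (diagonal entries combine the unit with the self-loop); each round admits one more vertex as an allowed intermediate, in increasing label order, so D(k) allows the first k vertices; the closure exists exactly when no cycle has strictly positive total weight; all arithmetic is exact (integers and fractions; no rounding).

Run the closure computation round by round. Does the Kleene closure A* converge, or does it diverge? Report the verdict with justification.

D(0):
  [0, 2, 5]
  [7, 0, -11]
  [-∞, -∞, 0]
Detection: at round 1, diagonal entry (1, 1) turns strictly positive.
Key observation: the cycle 1->0->1 has total weight 7 + 2, which is strictly positive.
Answer: DIVERGES — positive cycle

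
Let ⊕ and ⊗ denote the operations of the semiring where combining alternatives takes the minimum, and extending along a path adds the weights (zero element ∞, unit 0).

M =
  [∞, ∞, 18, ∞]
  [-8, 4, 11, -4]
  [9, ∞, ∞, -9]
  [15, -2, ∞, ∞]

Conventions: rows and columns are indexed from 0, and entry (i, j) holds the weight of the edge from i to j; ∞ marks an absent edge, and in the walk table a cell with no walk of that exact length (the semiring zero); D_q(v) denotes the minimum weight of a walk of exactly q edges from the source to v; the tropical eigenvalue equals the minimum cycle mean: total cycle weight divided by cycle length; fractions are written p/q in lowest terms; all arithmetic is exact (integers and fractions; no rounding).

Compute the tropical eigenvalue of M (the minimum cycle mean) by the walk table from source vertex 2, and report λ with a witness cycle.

q=0: [∞, ∞, 0, ∞]
q=1: [9, ∞, ∞, -9]
q=2: [6, -11, 27, ∞]
q=3: [-19, -7, 0, -15]
q=4: [-15, -17, -1, -11]
Optimal cycle mean attained by: cycle 1->3->1, total (-4) + (-2), length 2.
Answer: λ = -3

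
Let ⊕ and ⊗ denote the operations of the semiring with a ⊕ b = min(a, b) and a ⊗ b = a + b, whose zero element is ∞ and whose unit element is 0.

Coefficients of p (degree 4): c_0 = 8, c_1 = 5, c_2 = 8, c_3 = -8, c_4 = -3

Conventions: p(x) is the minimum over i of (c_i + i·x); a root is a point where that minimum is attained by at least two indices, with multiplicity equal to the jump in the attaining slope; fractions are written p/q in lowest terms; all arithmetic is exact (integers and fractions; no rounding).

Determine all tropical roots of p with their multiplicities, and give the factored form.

hull edge (i=0, c=8) to (i=3, c=-8): slope -16/3, span 3
hull edge (i=3, c=-8) to (i=4, c=-3): slope 5, span 1
Factored form: p(x) = -3 ⊗ (x ⊕ (-5)) ⊗ (x ⊕ 16/3) ⊗ (x ⊕ 16/3) ⊗ (x ⊕ 16/3)
Answer: roots = -5 (mult 1), 16/3 (mult 3)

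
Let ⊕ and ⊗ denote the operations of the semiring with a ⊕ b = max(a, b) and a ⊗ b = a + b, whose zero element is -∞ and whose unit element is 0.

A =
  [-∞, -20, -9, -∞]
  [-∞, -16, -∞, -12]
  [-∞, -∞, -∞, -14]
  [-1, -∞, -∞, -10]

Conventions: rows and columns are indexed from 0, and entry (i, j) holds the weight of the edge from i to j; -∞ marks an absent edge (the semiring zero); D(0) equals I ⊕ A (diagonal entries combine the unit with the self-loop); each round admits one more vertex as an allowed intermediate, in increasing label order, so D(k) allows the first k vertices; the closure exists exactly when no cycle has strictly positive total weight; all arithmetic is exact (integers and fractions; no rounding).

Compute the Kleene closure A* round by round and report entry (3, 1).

D(0):
  [0, -20, -9, -∞]
  [-∞, 0, -∞, -12]
  [-∞, -∞, 0, -14]
  [-1, -∞, -∞, 0]
D(1):
  [0, -20, -9, -∞]
  [-∞, 0, -∞, -12]
  [-∞, -∞, 0, -14]
  [-1, -21, -10, 0]
D(2):
  [0, -20, -9, -32]
  [-∞, 0, -∞, -12]
  [-∞, -∞, 0, -14]
  [-1, -21, -10, 0]
D(3):
  [0, -20, -9, -23]
  [-∞, 0, -∞, -12]
  [-∞, -∞, 0, -14]
  [-1, -21, -10, 0]
D(4):
  [0, -20, -9, -23]
  [-13, 0, -22, -12]
  [-15, -35, 0, -14]
  [-1, -21, -10, 0]
Answer: A*[3][1] = -21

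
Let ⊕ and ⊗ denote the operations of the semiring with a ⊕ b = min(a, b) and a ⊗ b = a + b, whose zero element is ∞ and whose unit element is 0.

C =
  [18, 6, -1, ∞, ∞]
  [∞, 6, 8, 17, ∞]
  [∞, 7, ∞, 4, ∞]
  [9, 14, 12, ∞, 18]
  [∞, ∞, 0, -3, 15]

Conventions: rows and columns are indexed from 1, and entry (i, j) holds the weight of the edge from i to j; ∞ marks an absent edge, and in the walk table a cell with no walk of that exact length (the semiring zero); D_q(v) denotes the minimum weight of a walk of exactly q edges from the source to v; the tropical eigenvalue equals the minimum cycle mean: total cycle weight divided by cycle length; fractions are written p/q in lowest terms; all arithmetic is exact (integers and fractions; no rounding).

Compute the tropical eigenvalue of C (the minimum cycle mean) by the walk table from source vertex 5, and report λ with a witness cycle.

q=0: [∞, ∞, ∞, ∞, 0]
q=1: [∞, ∞, 0, -3, 15]
q=2: [6, 7, 9, 4, 15]
q=3: [13, 12, 5, 12, 22]
q=4: [21, 12, 12, 9, 30]
q=5: [18, 18, 20, 16, 27]
Optimal cycle mean attained by: cycle 1->3->4->1, total (-1) + 4 + 9, length 3.
Answer: λ = 4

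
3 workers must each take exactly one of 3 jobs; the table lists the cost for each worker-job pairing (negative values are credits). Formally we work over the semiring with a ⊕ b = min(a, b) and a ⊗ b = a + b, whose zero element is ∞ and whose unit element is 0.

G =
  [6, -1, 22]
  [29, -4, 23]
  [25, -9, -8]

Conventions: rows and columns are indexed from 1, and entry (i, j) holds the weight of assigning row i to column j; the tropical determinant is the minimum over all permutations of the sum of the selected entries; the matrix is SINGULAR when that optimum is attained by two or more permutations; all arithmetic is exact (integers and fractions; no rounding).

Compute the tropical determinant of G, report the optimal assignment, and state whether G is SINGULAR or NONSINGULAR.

σ = (1, 2, 3): 6 + (-4) + (-8) = -6
σ = (1, 3, 2): 6 + 23 + (-9) = 20
σ = (2, 1, 3): (-1) + 29 + (-8) = 20
σ = (2, 3, 1): (-1) + 23 + 25 = 47
σ = (3, 1, 2): 22 + 29 + (-9) = 42
σ = (3, 2, 1): 22 + (-4) + 25 = 43
Optimal value attained by: σ = (1, 2, 3).
Answer: det⊕(G) = -6; verdict: NONSINGULAR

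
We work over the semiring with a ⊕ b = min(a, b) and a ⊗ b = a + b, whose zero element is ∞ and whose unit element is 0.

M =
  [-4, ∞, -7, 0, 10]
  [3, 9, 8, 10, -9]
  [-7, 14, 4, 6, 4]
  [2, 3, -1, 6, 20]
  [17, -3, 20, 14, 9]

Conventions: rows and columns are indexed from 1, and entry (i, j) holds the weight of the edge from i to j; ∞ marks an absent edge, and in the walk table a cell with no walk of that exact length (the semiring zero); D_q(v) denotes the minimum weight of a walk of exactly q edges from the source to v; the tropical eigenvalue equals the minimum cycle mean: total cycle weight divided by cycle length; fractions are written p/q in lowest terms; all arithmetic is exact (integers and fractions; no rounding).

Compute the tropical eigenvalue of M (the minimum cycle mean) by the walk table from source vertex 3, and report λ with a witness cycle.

q=0: [∞, ∞, 0, ∞, ∞]
q=1: [-7, 14, 4, 6, 4]
q=2: [-11, 1, -14, -7, 3]
q=3: [-21, -4, -18, -11, -10]
q=4: [-25, -13, -28, -21, -14]
q=5: [-35, -18, -32, -25, -24]
Optimal cycle mean attained by: cycle 1->3->1, total (-7) + (-7), length 2.
Answer: λ = -7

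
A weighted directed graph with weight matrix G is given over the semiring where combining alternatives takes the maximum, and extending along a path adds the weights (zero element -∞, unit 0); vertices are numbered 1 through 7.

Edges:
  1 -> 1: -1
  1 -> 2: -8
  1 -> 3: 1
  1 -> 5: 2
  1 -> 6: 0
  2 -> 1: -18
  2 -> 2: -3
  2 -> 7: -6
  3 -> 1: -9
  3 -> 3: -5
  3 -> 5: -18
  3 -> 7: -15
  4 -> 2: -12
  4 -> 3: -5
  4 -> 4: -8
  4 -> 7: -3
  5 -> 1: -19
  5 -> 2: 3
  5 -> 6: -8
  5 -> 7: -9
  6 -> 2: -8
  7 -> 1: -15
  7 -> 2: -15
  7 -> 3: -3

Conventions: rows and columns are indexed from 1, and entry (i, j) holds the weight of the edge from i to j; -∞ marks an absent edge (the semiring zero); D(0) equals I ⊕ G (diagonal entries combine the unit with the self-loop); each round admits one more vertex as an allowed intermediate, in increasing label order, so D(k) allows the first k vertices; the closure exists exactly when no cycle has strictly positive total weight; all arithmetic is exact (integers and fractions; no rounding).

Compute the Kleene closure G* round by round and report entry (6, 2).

D(0):
  [0, -8, 1, -∞, 2, 0, -∞]
  [-18, 0, -∞, -∞, -∞, -∞, -6]
  [-9, -∞, 0, -∞, -18, -∞, -15]
  [-∞, -12, -5, 0, -∞, -∞, -3]
  [-19, 3, -∞, -∞, 0, -8, -9]
  [-∞, -8, -∞, -∞, -∞, 0, -∞]
  [-15, -15, -3, -∞, -∞, -∞, 0]
D(1):
  [0, -8, 1, -∞, 2, 0, -∞]
  [-18, 0, -17, -∞, -16, -18, -6]
  [-9, -17, 0, -∞, -7, -9, -15]
  [-∞, -12, -5, 0, -∞, -∞, -3]
  [-19, 3, -18, -∞, 0, -8, -9]
  [-∞, -8, -∞, -∞, -∞, 0, -∞]
  [-15, -15, -3, -∞, -13, -15, 0]
D(2):
  [0, -8, 1, -∞, 2, 0, -14]
  [-18, 0, -17, -∞, -16, -18, -6]
  [-9, -17, 0, -∞, -7, -9, -15]
  [-30, -12, -5, 0, -28, -30, -3]
  [-15, 3, -14, -∞, 0, -8, -3]
  [-26, -8, -25, -∞, -24, 0, -14]
  [-15, -15, -3, -∞, -13, -15, 0]
D(3):
  [0, -8, 1, -∞, 2, 0, -14]
  [-18, 0, -17, -∞, -16, -18, -6]
  [-9, -17, 0, -∞, -7, -9, -15]
  [-14, -12, -5, 0, -12, -14, -3]
  [-15, 3, -14, -∞, 0, -8, -3]
  [-26, -8, -25, -∞, -24, 0, -14]
  [-12, -15, -3, -∞, -10, -12, 0]
D(4):
  [0, -8, 1, -∞, 2, 0, -14]
  [-18, 0, -17, -∞, -16, -18, -6]
  [-9, -17, 0, -∞, -7, -9, -15]
  [-14, -12, -5, 0, -12, -14, -3]
  [-15, 3, -14, -∞, 0, -8, -3]
  [-26, -8, -25, -∞, -24, 0, -14]
  [-12, -15, -3, -∞, -10, -12, 0]
D(5):
  [0, 5, 1, -∞, 2, 0, -1]
  [-18, 0, -17, -∞, -16, -18, -6]
  [-9, -4, 0, -∞, -7, -9, -10]
  [-14, -9, -5, 0, -12, -14, -3]
  [-15, 3, -14, -∞, 0, -8, -3]
  [-26, -8, -25, -∞, -24, 0, -14]
  [-12, -7, -3, -∞, -10, -12, 0]
D(6):
  [0, 5, 1, -∞, 2, 0, -1]
  [-18, 0, -17, -∞, -16, -18, -6]
  [-9, -4, 0, -∞, -7, -9, -10]
  [-14, -9, -5, 0, -12, -14, -3]
  [-15, 3, -14, -∞, 0, -8, -3]
  [-26, -8, -25, -∞, -24, 0, -14]
  [-12, -7, -3, -∞, -10, -12, 0]
D(7):
  [0, 5, 1, -∞, 2, 0, -1]
  [-18, 0, -9, -∞, -16, -18, -6]
  [-9, -4, 0, -∞, -7, -9, -10]
  [-14, -9, -5, 0, -12, -14, -3]
  [-15, 3, -6, -∞, 0, -8, -3]
  [-26, -8, -17, -∞, -24, 0, -14]
  [-12, -7, -3, -∞, -10, -12, 0]
Answer: G*[6][2] = -8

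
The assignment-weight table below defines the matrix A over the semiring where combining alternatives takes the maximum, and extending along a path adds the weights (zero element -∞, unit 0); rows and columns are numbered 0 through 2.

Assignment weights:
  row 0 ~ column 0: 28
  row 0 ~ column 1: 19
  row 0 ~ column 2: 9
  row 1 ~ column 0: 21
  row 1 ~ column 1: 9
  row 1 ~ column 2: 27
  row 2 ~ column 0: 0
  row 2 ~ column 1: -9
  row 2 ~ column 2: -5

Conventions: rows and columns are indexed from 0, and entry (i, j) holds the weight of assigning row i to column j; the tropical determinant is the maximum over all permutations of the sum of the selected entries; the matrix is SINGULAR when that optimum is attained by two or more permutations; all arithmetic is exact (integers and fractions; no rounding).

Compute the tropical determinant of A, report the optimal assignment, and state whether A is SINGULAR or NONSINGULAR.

σ = (0, 1, 2): 28 + 9 + (-5) = 32
σ = (0, 2, 1): 28 + 27 + (-9) = 46
σ = (1, 0, 2): 19 + 21 + (-5) = 35
σ = (1, 2, 0): 19 + 27 + 0 = 46
σ = (2, 0, 1): 9 + 21 + (-9) = 21
σ = (2, 1, 0): 9 + 9 + 0 = 18
Optimal value attained by: σ = (0, 2, 1).
Answer: det⊕(A) = 46; verdict: SINGULAR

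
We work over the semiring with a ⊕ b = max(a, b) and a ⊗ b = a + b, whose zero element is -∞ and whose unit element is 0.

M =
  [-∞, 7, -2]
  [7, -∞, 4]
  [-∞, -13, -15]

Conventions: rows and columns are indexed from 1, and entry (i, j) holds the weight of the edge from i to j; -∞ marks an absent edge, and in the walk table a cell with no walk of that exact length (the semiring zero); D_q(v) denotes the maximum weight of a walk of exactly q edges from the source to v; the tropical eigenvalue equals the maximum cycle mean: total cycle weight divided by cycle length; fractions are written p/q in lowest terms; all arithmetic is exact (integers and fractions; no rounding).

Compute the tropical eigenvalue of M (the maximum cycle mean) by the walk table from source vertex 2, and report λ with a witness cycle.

q=0: [-∞, 0, -∞]
q=1: [7, -∞, 4]
q=2: [-∞, 14, 5]
q=3: [21, -8, 18]
Optimal cycle mean attained by: cycle 1->2->1, total 7 + 7, length 2.
Answer: λ = 7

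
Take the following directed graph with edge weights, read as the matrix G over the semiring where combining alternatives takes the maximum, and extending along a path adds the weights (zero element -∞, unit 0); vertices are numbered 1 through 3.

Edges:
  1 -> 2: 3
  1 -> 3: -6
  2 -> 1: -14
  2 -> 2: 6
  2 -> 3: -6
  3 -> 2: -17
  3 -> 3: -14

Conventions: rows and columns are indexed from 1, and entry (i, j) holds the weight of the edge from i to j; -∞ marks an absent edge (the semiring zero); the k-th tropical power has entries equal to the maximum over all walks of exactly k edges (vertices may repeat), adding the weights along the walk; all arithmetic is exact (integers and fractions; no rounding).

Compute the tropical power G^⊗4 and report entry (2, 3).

G^⊗2:
  [-11, 9, -3]
  [-8, 12, 0]
  [-31, -11, -23]
G^⊗3:
  [-5, 15, 3]
  [-2, 18, 6]
  [-25, -5, -17]
G^⊗4:
  [1, 21, 9]
  [4, 24, 12]
  [-19, 1, -11]
Key observation: the optimum is the walk 2->2->2->2->3, with weight 6 + 6 + 6 + (-6) = 12.
Optimal value attained by: walk 2->2->2->2->3.
Answer: (G^⊗4)[2][3] = 12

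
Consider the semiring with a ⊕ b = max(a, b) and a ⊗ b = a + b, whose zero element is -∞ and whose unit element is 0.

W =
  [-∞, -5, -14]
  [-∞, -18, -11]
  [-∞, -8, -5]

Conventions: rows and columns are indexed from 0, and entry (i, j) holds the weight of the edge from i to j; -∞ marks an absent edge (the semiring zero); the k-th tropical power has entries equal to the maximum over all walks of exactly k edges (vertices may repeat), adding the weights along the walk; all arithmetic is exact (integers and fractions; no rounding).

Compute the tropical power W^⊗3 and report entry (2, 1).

W^⊗2:
  [-∞, -22, -16]
  [-∞, -19, -16]
  [-∞, -13, -10]
W^⊗3:
  [-∞, -24, -21]
  [-∞, -24, -21]
  [-∞, -18, -15]
Key observation: the optimum is the walk 2->2->2->1, with weight (-5) + (-5) + (-8) = -18.
Optimal value attained by: walk 2->2->2->1.
Answer: (W^⊗3)[2][1] = -18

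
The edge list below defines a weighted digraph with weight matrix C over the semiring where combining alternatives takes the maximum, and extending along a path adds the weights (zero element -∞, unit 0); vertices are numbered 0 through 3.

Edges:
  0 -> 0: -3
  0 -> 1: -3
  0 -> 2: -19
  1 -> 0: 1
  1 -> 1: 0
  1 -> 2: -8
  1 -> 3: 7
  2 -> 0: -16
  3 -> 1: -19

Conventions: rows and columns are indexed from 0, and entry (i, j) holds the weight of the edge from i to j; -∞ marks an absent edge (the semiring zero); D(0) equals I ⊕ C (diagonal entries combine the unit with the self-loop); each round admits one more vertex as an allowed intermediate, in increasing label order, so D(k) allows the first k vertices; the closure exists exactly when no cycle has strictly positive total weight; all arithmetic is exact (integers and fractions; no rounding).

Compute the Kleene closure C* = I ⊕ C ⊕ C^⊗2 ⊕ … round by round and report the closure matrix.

D(0):
  [0, -3, -19, -∞]
  [1, 0, -8, 7]
  [-16, -∞, 0, -∞]
  [-∞, -19, -∞, 0]
D(1):
  [0, -3, -19, -∞]
  [1, 0, -8, 7]
  [-16, -19, 0, -∞]
  [-∞, -19, -∞, 0]
D(2):
  [0, -3, -11, 4]
  [1, 0, -8, 7]
  [-16, -19, 0, -12]
  [-18, -19, -27, 0]
D(3):
  [0, -3, -11, 4]
  [1, 0, -8, 7]
  [-16, -19, 0, -12]
  [-18, -19, -27, 0]
D(4):
  [0, -3, -11, 4]
  [1, 0, -8, 7]
  [-16, -19, 0, -12]
  [-18, -19, -27, 0]
Answer: C* = [[0, -3, -11, 4], [1, 0, -8, 7], [-16, -19, 0, -12], [-18, -19, -27, 0]]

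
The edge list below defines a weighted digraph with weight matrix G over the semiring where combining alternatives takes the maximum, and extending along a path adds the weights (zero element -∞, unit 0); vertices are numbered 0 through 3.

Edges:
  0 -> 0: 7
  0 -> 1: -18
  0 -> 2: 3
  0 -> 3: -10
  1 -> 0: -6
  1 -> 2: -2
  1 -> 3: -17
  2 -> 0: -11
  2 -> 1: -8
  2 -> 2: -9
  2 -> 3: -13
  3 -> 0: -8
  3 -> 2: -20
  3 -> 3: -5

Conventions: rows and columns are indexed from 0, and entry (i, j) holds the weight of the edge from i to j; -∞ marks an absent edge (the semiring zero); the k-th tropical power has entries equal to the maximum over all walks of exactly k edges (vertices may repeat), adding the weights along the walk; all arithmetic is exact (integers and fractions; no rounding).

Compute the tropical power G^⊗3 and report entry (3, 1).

G^⊗2:
  [14, -5, 10, -3]
  [1, -10, -3, -15]
  [-4, -17, -8, -18]
  [-1, -26, -5, -10]
G^⊗3:
  [21, 2, 17, 4]
  [8, -11, 4, -9]
  [3, -16, -1, -14]
  [6, -13, 2, -11]
Key observation: the optimum is the walk 3->0->2->1, with weight (-8) + 3 + (-8) = -13.
Optimal value attained by: walk 3->0->2->1.
Answer: (G^⊗3)[3][1] = -13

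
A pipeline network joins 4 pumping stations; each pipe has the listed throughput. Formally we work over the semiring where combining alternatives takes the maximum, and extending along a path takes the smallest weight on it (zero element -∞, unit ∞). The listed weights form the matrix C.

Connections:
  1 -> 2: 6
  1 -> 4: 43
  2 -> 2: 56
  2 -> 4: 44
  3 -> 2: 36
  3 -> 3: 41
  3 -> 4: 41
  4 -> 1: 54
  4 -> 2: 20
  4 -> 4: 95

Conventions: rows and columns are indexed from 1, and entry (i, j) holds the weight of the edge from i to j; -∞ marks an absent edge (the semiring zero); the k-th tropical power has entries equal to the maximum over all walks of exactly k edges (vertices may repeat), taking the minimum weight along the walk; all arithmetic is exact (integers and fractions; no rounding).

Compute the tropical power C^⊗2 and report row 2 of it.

C^⊗2:
  [43, 20, -∞, 43]
  [44, 56, -∞, 44]
  [41, 36, 41, 41]
  [54, 20, -∞, 95]
Answer: row 2 of C^⊗2 = [44, 56, -∞, 44]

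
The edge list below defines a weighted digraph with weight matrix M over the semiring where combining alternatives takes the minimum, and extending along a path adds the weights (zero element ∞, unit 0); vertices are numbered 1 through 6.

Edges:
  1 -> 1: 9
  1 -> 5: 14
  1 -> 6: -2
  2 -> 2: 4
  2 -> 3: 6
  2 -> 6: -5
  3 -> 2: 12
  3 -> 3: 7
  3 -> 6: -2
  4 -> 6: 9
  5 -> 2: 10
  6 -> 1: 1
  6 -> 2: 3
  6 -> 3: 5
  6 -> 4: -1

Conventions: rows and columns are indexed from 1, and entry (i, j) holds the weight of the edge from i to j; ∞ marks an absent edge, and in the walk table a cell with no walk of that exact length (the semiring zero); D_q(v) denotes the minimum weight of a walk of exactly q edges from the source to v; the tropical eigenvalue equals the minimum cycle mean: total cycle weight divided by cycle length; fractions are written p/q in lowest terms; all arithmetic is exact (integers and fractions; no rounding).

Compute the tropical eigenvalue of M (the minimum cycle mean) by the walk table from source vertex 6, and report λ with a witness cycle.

q=0: [∞, ∞, ∞, ∞, ∞, 0]
q=1: [1, 3, 5, -1, ∞, ∞]
q=2: [10, 7, 9, ∞, 15, -2]
q=3: [-1, 1, 3, -3, 24, 2]
q=4: [3, 5, 7, 1, 13, -4]
q=5: [-3, -1, 1, -5, 17, 0]
q=6: [1, 3, 5, -1, 11, -6]
Optimal cycle mean attained by: cycle 2->6->2, total (-5) + 3, length 2.
Answer: λ = -1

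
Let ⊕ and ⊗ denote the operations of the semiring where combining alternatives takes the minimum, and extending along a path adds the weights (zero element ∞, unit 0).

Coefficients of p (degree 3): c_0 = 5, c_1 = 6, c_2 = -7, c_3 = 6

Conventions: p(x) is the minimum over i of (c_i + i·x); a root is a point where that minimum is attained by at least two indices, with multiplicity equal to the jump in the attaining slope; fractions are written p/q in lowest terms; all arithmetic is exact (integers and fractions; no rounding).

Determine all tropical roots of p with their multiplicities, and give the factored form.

hull edge (i=0, c=5) to (i=2, c=-7): slope -6, span 2
hull edge (i=2, c=-7) to (i=3, c=6): slope 13, span 1
Factored form: p(x) = 6 ⊗ (x ⊕ (-13)) ⊗ (x ⊕ 6) ⊗ (x ⊕ 6)
Answer: roots = -13 (mult 1), 6 (mult 2)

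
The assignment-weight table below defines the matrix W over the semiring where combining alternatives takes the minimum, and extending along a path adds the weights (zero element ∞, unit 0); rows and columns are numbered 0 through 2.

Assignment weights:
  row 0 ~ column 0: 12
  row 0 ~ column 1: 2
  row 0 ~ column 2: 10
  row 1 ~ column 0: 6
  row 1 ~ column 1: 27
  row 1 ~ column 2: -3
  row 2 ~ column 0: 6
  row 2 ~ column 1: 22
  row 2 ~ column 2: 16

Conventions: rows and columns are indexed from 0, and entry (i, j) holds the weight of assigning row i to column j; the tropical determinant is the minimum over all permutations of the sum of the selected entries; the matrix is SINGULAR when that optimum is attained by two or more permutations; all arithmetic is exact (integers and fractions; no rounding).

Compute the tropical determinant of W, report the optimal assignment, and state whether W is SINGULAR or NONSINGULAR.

σ = (0, 1, 2): 12 + 27 + 16 = 55
σ = (0, 2, 1): 12 + (-3) + 22 = 31
σ = (1, 0, 2): 2 + 6 + 16 = 24
σ = (1, 2, 0): 2 + (-3) + 6 = 5
σ = (2, 0, 1): 10 + 6 + 22 = 38
σ = (2, 1, 0): 10 + 27 + 6 = 43
Optimal value attained by: σ = (1, 2, 0).
Answer: det⊕(W) = 5; verdict: NONSINGULAR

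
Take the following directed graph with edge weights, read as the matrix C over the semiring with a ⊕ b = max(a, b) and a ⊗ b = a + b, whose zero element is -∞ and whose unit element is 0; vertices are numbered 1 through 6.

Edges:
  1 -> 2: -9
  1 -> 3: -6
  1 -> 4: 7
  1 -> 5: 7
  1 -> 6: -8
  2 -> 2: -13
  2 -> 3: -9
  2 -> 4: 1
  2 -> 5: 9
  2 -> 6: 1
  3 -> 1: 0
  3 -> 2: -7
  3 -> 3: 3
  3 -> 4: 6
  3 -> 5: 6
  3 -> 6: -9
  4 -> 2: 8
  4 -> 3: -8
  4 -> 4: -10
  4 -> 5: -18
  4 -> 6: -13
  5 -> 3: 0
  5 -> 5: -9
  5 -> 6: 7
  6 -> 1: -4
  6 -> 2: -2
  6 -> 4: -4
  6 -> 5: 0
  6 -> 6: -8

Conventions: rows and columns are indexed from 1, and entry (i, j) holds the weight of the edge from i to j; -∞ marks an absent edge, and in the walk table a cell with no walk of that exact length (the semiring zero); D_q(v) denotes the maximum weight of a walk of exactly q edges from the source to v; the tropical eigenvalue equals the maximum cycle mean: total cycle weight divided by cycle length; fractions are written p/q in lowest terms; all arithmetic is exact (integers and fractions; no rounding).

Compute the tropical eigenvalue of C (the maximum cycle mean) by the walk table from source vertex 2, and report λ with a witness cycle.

q=0: [-∞, 0, -∞, -∞, -∞, -∞]
q=1: [-∞, -13, -9, 1, 9, 1]
q=2: [-3, 9, 9, -3, 1, 16]
q=3: [12, 14, 12, 15, 18, 10]
q=4: [12, 23, 18, 19, 23, 25]
q=5: [21, 27, 23, 24, 32, 30]
q=6: [26, 32, 32, 29, 36, 39]
Optimal cycle mean attained by: cycle 2->5->3->4->2, total 9 + 0 + 6 + 8, length 4.
Answer: λ = 23/4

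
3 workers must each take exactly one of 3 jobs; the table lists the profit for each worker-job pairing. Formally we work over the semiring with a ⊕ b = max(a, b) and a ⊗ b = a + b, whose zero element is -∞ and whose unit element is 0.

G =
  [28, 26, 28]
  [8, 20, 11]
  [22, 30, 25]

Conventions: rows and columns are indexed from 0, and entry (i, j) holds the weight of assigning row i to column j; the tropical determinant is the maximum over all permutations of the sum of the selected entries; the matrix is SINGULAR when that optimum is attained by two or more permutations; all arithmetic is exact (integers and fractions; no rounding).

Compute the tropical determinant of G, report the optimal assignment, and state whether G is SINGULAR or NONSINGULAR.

σ = (0, 1, 2): 28 + 20 + 25 = 73
σ = (0, 2, 1): 28 + 11 + 30 = 69
σ = (1, 0, 2): 26 + 8 + 25 = 59
σ = (1, 2, 0): 26 + 11 + 22 = 59
σ = (2, 0, 1): 28 + 8 + 30 = 66
σ = (2, 1, 0): 28 + 20 + 22 = 70
Optimal value attained by: σ = (0, 1, 2).
Answer: det⊕(G) = 73; verdict: NONSINGULAR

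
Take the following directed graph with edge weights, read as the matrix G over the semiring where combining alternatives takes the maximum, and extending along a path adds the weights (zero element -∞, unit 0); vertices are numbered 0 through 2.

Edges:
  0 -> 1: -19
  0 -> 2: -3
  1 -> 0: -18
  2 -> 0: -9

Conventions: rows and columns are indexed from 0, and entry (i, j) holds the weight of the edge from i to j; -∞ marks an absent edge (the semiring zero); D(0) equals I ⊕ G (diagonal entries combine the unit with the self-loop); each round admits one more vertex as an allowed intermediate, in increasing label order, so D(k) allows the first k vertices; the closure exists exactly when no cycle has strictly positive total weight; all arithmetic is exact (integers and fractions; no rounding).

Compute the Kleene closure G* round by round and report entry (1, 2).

D(0):
  [0, -19, -3]
  [-18, 0, -∞]
  [-9, -∞, 0]
D(1):
  [0, -19, -3]
  [-18, 0, -21]
  [-9, -28, 0]
D(2):
  [0, -19, -3]
  [-18, 0, -21]
  [-9, -28, 0]
D(3):
  [0, -19, -3]
  [-18, 0, -21]
  [-9, -28, 0]
Answer: G*[1][2] = -21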